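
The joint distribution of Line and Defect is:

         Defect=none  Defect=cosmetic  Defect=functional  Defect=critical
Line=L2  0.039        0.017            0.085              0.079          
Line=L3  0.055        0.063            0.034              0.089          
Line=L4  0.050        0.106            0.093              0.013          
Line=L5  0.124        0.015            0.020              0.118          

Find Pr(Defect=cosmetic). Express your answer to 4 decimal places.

0.2010

P(Defect=cosmetic) = 0.017 + 0.063 + 0.106 + 0.015 = 0.201.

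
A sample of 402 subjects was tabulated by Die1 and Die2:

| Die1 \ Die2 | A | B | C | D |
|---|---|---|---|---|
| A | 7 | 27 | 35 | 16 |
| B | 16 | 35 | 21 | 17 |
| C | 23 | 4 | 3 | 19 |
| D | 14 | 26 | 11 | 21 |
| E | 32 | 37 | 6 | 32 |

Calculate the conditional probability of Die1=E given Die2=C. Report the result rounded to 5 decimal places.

0.07895

Total with Die2=C: 35 + 21 + 3 + 11 + 6 = 76.
P(Die1=E | Die2=C) = 6/76 = 0.07895.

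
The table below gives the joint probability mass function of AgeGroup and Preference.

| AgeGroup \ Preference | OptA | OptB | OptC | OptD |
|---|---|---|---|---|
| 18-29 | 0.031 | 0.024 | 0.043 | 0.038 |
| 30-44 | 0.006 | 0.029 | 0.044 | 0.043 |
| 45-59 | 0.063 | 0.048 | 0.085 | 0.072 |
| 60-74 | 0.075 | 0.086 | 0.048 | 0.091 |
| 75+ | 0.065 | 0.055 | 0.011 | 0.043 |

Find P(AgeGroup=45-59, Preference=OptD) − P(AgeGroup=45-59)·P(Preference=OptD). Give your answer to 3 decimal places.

P(AgeGroup=45-59) = 0.063 + 0.048 + 0.085 + 0.072 = 0.268.
P(Preference=OptD) = 0.038 + 0.043 + 0.072 + 0.091 + 0.043 = 0.287.
P(AgeGroup=45-59, Preference=OptD) − P(AgeGroup=45-59)P(Preference=OptD) = 0.072 − 0.268×0.287 = -0.005.

-0.005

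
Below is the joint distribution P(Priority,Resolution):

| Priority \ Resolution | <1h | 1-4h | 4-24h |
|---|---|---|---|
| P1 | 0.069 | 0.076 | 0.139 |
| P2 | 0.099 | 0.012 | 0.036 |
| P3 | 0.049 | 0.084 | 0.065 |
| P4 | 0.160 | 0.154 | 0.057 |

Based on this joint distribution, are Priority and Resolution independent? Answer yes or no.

P(Priority=P1) = 0.284 and P(Resolution=4-24h) = 0.297, so their product is 0.08435, but P(Priority=P1, Resolution=4-24h) = 0.139. Since these differ, Priority and Resolution are not independent.

no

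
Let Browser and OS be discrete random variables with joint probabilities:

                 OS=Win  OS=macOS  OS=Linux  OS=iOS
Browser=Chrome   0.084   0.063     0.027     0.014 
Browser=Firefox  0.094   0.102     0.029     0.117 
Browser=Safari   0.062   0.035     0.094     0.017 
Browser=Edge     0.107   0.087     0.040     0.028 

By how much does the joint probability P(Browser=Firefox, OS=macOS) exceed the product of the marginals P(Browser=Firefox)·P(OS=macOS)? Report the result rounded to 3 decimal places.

P(Browser=Firefox) = 0.094 + 0.102 + 0.029 + 0.117 = 0.342.
P(OS=macOS) = 0.063 + 0.102 + 0.035 + 0.087 = 0.287.
P(Browser=Firefox, OS=macOS) − P(Browser=Firefox)P(OS=macOS) = 0.102 − 0.342×0.287 = 0.004.

0.004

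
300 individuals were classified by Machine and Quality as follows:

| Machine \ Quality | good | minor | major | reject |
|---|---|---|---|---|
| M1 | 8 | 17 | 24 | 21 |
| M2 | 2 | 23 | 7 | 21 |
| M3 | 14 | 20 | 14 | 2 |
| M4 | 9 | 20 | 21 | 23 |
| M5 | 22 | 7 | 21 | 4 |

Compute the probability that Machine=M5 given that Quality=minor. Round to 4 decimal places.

Total with Quality=minor: 17 + 23 + 20 + 20 + 7 = 87.
P(Machine=M5 | Quality=minor) = 7/87 = 0.0805.

0.0805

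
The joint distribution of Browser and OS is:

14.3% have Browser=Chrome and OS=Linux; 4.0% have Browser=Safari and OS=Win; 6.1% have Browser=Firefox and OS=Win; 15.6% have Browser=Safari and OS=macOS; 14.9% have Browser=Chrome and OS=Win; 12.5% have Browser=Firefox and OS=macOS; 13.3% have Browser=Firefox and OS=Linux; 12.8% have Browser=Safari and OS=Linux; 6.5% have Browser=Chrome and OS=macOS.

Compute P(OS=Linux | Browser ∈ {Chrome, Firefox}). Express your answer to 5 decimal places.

P(Browser=Chrome) = 0.149 + 0.065 + 0.143 = 0.357.
P(Browser=Firefox) = 0.061 + 0.125 + 0.133 = 0.319.
P(Browser ∈ {Chrome, Firefox}) = 0.357 + 0.319 = 0.676; P(OS=Linux, Browser ∈ {Chrome, Firefox}) = 0.143 + 0.133 = 0.276.
P(OS=Linux | Browser ∈ {Chrome, Firefox}) = 0.276/0.676 = 0.40828.

0.40828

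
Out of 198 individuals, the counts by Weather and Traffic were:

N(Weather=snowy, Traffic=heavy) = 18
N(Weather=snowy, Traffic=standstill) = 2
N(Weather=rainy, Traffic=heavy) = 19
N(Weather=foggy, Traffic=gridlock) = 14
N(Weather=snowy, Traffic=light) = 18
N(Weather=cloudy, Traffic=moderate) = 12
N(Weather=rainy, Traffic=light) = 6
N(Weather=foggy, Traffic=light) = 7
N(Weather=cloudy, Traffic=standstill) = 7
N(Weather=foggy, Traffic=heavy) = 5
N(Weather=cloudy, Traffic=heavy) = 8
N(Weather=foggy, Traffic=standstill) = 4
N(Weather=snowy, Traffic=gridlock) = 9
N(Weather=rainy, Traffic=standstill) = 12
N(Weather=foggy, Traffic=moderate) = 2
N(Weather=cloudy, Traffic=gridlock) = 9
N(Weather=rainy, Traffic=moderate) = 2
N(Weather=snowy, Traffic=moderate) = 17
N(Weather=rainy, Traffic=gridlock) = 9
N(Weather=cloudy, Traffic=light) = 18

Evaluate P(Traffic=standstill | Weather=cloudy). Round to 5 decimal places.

Total with Weather=cloudy: 18 + 12 + 8 + 9 + 7 = 54.
P(Traffic=standstill | Weather=cloudy) = 7/54 = 0.12963.

0.12963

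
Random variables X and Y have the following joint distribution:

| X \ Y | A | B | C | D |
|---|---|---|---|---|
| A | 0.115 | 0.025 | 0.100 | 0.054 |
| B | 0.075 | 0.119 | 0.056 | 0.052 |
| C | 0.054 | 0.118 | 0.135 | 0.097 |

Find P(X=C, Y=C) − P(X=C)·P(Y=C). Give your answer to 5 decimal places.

P(X=C) = 0.054 + 0.118 + 0.135 + 0.097 = 0.404.
P(Y=C) = 0.100 + 0.056 + 0.135 = 0.291.
P(X=C, Y=C) − P(X=C)P(Y=C) = 0.135 − 0.404×0.291 = 0.01744.

0.01744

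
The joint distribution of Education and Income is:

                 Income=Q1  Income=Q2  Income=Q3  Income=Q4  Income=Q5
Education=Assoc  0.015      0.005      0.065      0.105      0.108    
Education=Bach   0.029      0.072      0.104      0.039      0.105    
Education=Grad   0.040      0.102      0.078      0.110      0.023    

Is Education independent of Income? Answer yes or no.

no

P(Education=Grad) = 0.353 and P(Income=Q5) = 0.236, so their product is 0.08331, but P(Education=Grad, Income=Q5) = 0.023. Since these differ, Education and Income are not independent.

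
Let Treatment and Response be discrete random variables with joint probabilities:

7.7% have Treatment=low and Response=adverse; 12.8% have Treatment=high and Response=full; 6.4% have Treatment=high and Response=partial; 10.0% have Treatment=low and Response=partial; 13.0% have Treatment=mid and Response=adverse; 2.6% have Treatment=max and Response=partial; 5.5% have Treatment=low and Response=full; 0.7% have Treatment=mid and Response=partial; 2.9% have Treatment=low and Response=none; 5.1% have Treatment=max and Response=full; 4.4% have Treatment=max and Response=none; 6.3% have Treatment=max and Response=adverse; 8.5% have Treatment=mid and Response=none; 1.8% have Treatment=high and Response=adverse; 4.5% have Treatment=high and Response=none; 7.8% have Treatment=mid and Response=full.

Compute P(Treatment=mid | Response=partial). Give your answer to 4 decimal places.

P(Response=partial) = 0.100 + 0.007 + 0.064 + 0.026 = 0.197.
P(Treatment=mid | Response=partial) = 0.007/0.197 = 0.0355.

0.0355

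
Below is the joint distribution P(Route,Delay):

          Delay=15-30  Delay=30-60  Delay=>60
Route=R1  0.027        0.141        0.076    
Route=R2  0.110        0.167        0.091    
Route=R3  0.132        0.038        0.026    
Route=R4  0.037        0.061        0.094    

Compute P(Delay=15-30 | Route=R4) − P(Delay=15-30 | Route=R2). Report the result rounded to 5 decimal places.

P(Route=R4) = 0.037 + 0.061 + 0.094 = 0.192; P(Delay=15-30 | Route=R4) = 0.037/0.192 = 0.192708.
P(Route=R2) = 0.110 + 0.167 + 0.091 = 0.368; P(Delay=15-30 | Route=R2) = 0.110/0.368 = 0.298913.
Difference = -0.10620.

-0.10620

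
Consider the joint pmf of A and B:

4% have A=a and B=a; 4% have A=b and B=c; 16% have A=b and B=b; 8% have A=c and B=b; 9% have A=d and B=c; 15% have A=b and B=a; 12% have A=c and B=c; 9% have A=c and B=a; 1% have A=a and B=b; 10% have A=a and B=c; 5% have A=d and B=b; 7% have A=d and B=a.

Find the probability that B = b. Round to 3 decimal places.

P(B=b) = 0.01 + 0.16 + 0.08 + 0.05 = 0.30.

0.300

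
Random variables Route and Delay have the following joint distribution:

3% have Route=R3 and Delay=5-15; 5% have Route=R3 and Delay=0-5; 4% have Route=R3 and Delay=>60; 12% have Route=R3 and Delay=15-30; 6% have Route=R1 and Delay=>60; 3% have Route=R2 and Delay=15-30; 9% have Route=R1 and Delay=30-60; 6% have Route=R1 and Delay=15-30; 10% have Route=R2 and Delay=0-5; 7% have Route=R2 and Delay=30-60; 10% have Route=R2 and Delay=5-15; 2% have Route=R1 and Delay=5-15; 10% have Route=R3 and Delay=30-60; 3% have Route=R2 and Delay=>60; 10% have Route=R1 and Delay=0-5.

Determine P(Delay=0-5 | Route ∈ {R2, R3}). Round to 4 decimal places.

0.2239

P(Route=R2) = 0.10 + 0.10 + 0.03 + 0.07 + 0.03 = 0.33.
P(Route=R3) = 0.05 + 0.03 + 0.12 + 0.10 + 0.04 = 0.34.
P(Route ∈ {R2, R3}) = 0.33 + 0.34 = 0.67; P(Delay=0-5, Route ∈ {R2, R3}) = 0.10 + 0.05 = 0.15.
P(Delay=0-5 | Route ∈ {R2, R3}) = 0.15/0.67 = 0.2239.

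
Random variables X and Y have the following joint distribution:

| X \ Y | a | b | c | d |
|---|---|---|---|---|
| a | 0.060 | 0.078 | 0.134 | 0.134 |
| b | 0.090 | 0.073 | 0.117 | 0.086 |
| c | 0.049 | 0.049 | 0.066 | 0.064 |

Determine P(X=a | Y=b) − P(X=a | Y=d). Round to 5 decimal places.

-0.08183

P(Y=b) = 0.078 + 0.073 + 0.049 = 0.200; P(X=a | Y=b) = 0.078/0.200 = 0.390000.
P(Y=d) = 0.134 + 0.086 + 0.064 = 0.284; P(X=a | Y=d) = 0.134/0.284 = 0.471831.
Difference = -0.08183.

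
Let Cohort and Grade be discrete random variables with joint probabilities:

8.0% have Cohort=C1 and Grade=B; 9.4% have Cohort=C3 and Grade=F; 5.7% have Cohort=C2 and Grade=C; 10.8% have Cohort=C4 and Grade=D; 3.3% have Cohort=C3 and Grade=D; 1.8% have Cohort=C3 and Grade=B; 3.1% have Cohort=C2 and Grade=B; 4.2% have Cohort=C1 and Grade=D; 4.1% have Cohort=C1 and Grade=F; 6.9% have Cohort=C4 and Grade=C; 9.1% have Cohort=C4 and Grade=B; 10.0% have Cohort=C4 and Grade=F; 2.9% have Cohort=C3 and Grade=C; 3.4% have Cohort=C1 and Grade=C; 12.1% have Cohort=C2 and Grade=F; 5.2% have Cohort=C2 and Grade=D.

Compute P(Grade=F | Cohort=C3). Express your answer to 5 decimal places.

P(Cohort=C3) = 0.018 + 0.029 + 0.033 + 0.094 = 0.174.
P(Grade=F | Cohort=C3) = 0.094/0.174 = 0.54023.

0.54023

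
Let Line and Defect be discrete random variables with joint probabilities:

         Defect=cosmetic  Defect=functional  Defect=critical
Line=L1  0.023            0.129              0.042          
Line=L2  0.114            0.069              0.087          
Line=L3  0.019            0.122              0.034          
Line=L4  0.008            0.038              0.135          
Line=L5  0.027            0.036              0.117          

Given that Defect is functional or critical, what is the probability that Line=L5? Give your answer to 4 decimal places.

P(Defect=functional) = 0.129 + 0.069 + 0.122 + 0.038 + 0.036 = 0.394.
P(Defect=critical) = 0.042 + 0.087 + 0.034 + 0.135 + 0.117 = 0.415.
P(Defect ∈ {functional, critical}) = 0.394 + 0.415 = 0.809; P(Line=L5, Defect ∈ {functional, critical}) = 0.036 + 0.117 = 0.153.
P(Line=L5 | Defect ∈ {functional, critical}) = 0.153/0.809 = 0.1891.

0.1891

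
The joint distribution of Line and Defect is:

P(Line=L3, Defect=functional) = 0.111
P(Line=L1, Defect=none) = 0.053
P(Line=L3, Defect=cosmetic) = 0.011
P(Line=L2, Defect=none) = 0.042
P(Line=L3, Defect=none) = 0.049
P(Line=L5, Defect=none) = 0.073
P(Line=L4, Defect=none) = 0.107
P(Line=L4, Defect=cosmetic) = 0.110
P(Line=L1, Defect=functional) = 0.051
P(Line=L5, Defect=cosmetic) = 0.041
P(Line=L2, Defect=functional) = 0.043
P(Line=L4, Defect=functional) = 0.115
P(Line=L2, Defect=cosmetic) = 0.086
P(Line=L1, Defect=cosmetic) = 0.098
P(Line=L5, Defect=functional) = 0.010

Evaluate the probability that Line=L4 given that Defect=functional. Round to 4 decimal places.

0.3485

P(Defect=functional) = 0.051 + 0.043 + 0.111 + 0.115 + 0.010 = 0.330.
P(Line=L4 | Defect=functional) = 0.115/0.330 = 0.3485.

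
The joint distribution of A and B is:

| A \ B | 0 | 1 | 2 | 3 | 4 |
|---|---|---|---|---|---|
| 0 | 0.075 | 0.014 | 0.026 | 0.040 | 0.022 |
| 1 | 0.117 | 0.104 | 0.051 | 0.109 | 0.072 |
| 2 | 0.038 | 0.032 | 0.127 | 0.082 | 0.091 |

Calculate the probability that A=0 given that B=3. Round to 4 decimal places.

P(B=3) = 0.040 + 0.109 + 0.082 = 0.231.
P(A=0 | B=3) = 0.040/0.231 = 0.1732.

0.1732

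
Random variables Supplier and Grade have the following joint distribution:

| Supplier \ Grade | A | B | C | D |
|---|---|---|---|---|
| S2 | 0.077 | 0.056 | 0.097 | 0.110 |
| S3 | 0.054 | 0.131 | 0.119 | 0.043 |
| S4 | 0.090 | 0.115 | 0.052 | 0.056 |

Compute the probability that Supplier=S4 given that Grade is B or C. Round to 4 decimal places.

0.2930

P(Grade=B) = 0.056 + 0.131 + 0.115 = 0.302.
P(Grade=C) = 0.097 + 0.119 + 0.052 = 0.268.
P(Grade ∈ {B, C}) = 0.302 + 0.268 = 0.570; P(Supplier=S4, Grade ∈ {B, C}) = 0.115 + 0.052 = 0.167.
P(Supplier=S4 | Grade ∈ {B, C}) = 0.167/0.570 = 0.2930.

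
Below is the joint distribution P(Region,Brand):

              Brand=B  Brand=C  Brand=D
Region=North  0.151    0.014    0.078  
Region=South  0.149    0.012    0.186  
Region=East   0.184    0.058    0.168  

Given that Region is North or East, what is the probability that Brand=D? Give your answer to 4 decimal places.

P(Region=North) = 0.151 + 0.014 + 0.078 = 0.243.
P(Region=East) = 0.184 + 0.058 + 0.168 = 0.410.
P(Region ∈ {North, East}) = 0.243 + 0.410 = 0.653; P(Brand=D, Region ∈ {North, East}) = 0.078 + 0.168 = 0.246.
P(Brand=D | Region ∈ {North, East}) = 0.246/0.653 = 0.3767.

0.3767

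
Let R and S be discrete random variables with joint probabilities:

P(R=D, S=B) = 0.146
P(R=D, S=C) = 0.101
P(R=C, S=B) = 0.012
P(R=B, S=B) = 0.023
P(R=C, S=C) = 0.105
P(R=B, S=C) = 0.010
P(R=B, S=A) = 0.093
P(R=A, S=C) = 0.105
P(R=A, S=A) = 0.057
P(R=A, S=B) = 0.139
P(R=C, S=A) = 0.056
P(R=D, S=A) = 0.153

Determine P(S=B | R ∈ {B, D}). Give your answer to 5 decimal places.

P(R=B) = 0.093 + 0.023 + 0.010 = 0.126.
P(R=D) = 0.153 + 0.146 + 0.101 = 0.400.
P(R ∈ {B, D}) = 0.126 + 0.400 = 0.526; P(S=B, R ∈ {B, D}) = 0.023 + 0.146 = 0.169.
P(S=B | R ∈ {B, D}) = 0.169/0.526 = 0.32129.

0.32129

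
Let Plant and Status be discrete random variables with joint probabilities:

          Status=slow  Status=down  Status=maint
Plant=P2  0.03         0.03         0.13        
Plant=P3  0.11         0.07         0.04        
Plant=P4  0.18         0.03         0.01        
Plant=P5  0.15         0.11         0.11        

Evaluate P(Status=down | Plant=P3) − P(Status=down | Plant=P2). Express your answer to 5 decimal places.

P(Plant=P3) = 0.11 + 0.07 + 0.04 = 0.22; P(Status=down | Plant=P3) = 0.07/0.22 = 0.318182.
P(Plant=P2) = 0.03 + 0.03 + 0.13 = 0.19; P(Status=down | Plant=P2) = 0.03/0.19 = 0.157895.
Difference = 0.16029.

0.16029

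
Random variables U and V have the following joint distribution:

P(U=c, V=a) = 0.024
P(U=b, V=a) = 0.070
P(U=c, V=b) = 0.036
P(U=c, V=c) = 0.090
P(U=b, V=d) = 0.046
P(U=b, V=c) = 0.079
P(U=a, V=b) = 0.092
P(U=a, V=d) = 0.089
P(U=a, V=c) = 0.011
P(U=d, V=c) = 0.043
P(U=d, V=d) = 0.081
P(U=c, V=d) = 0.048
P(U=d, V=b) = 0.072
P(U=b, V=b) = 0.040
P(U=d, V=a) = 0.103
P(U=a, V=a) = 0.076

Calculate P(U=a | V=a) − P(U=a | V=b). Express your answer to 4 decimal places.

P(V=a) = 0.076 + 0.070 + 0.024 + 0.103 = 0.273; P(U=a | V=a) = 0.076/0.273 = 0.27839.
P(V=b) = 0.092 + 0.040 + 0.036 + 0.072 = 0.240; P(U=a | V=b) = 0.092/0.240 = 0.38333.
Difference = -0.1049.

-0.1049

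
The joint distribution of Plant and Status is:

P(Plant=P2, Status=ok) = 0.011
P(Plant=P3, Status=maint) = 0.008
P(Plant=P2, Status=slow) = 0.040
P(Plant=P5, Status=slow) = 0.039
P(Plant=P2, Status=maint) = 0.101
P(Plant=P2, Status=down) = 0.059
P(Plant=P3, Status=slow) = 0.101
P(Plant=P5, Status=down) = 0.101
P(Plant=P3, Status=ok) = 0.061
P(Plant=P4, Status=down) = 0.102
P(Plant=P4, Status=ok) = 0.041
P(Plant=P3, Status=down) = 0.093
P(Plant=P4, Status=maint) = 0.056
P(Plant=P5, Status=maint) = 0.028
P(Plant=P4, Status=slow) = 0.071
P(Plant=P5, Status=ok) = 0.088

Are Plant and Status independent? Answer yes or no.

P(Plant=P2) = 0.211 and P(Status=maint) = 0.193, so their product is 0.04072, but P(Plant=P2, Status=maint) = 0.101. Since these differ, Plant and Status are not independent.

no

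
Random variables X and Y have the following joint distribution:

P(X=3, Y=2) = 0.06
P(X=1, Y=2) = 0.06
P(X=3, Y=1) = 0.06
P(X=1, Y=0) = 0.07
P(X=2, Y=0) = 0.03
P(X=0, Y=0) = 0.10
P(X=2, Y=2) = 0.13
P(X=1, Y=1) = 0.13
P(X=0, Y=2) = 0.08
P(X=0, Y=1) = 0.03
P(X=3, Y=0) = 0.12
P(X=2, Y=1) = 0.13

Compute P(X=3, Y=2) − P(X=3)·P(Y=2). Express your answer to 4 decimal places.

P(X=3) = 0.12 + 0.06 + 0.06 = 0.24.
P(Y=2) = 0.08 + 0.06 + 0.13 + 0.06 = 0.33.
P(X=3, Y=2) − P(X=3)P(Y=2) = 0.06 − 0.24×0.33 = -0.0192.

-0.0192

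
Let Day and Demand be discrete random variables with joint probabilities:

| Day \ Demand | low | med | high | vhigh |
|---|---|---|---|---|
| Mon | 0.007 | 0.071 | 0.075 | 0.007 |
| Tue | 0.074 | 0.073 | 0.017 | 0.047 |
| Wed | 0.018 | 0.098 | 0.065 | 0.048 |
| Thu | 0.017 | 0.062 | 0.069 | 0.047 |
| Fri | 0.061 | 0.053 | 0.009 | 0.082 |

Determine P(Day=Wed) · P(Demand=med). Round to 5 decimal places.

0.08175

P(Day=Wed) = 0.018 + 0.098 + 0.065 + 0.048 = 0.229.
P(Demand=med) = 0.071 + 0.073 + 0.098 + 0.062 + 0.053 = 0.357.
Product: 0.229 × 0.357 = 0.08175.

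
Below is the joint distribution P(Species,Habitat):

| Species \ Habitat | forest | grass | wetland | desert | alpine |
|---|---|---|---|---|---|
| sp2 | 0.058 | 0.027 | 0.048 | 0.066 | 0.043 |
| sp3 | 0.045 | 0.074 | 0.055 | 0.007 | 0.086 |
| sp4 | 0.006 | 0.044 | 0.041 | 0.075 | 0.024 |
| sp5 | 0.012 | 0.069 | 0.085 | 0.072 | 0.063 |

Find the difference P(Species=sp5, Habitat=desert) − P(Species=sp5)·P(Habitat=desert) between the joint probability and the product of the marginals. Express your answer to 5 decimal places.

0.00578

P(Species=sp5) = 0.012 + 0.069 + 0.085 + 0.072 + 0.063 = 0.301.
P(Habitat=desert) = 0.066 + 0.007 + 0.075 + 0.072 = 0.220.
P(Species=sp5, Habitat=desert) − P(Species=sp5)P(Habitat=desert) = 0.072 − 0.301×0.220 = 0.00578.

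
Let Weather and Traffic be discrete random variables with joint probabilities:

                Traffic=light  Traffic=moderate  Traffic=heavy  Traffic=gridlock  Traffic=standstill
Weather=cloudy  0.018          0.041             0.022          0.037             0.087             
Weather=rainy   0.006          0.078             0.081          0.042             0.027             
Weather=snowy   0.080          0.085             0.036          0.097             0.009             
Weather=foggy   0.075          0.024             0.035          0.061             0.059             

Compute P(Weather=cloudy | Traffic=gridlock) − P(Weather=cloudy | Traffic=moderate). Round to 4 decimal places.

-0.0237

P(Traffic=gridlock) = 0.037 + 0.042 + 0.097 + 0.061 = 0.237; P(Weather=cloudy | Traffic=gridlock) = 0.037/0.237 = 0.15612.
P(Traffic=moderate) = 0.041 + 0.078 + 0.085 + 0.024 = 0.228; P(Weather=cloudy | Traffic=moderate) = 0.041/0.228 = 0.17982.
Difference = -0.0237.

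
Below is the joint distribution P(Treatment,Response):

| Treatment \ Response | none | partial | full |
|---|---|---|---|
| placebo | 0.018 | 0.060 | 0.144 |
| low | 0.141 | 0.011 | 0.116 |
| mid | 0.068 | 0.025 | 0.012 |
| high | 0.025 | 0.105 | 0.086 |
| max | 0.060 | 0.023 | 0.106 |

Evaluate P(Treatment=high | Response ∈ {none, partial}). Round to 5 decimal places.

P(Response=none) = 0.018 + 0.141 + 0.068 + 0.025 + 0.060 = 0.312.
P(Response=partial) = 0.060 + 0.011 + 0.025 + 0.105 + 0.023 = 0.224.
P(Response ∈ {none, partial}) = 0.312 + 0.224 = 0.536; P(Treatment=high, Response ∈ {none, partial}) = 0.025 + 0.105 = 0.130.
P(Treatment=high | Response ∈ {none, partial}) = 0.130/0.536 = 0.24254.

0.24254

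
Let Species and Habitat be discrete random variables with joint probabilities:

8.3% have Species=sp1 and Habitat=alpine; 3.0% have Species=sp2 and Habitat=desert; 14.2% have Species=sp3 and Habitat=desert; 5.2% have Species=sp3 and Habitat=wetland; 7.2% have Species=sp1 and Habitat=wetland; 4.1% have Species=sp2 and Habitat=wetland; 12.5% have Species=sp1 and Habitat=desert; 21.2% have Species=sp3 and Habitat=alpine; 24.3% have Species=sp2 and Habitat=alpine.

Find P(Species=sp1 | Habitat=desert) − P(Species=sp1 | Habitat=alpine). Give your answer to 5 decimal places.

0.26660

P(Habitat=desert) = 0.125 + 0.030 + 0.142 = 0.297; P(Species=sp1 | Habitat=desert) = 0.125/0.297 = 0.420875.
P(Habitat=alpine) = 0.083 + 0.243 + 0.212 = 0.538; P(Species=sp1 | Habitat=alpine) = 0.083/0.538 = 0.154275.
Difference = 0.26660.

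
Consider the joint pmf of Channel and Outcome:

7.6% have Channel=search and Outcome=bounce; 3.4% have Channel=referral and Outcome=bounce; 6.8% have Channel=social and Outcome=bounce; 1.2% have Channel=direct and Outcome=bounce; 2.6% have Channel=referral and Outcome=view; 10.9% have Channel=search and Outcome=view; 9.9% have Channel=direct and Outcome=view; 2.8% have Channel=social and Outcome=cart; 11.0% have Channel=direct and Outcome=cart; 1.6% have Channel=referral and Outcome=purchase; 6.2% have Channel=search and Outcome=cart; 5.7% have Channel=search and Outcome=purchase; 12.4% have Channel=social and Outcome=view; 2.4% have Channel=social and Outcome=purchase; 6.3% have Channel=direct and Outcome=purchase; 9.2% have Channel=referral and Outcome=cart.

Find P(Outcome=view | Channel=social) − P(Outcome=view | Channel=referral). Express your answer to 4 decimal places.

P(Channel=social) = 0.068 + 0.124 + 0.028 + 0.024 = 0.244; P(Outcome=view | Channel=social) = 0.124/0.244 = 0.50820.
P(Channel=referral) = 0.034 + 0.026 + 0.092 + 0.016 = 0.168; P(Outcome=view | Channel=referral) = 0.026/0.168 = 0.15476.
Difference = 0.3534.

0.3534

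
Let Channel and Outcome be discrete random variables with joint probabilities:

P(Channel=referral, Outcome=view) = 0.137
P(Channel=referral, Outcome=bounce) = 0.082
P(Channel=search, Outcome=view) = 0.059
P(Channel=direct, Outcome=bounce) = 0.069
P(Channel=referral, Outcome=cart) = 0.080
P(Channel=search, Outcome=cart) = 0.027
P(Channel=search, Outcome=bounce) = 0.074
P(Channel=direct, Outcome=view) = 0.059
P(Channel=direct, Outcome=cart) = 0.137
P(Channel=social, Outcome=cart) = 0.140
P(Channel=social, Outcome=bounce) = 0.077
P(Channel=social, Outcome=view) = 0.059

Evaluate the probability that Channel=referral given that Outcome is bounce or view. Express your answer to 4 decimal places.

P(Outcome=bounce) = 0.074 + 0.077 + 0.069 + 0.082 = 0.302.
P(Outcome=view) = 0.059 + 0.059 + 0.059 + 0.137 = 0.314.
P(Outcome ∈ {bounce, view}) = 0.302 + 0.314 = 0.616; P(Channel=referral, Outcome ∈ {bounce, view}) = 0.082 + 0.137 = 0.219.
P(Channel=referral | Outcome ∈ {bounce, view}) = 0.219/0.616 = 0.3555.

0.3555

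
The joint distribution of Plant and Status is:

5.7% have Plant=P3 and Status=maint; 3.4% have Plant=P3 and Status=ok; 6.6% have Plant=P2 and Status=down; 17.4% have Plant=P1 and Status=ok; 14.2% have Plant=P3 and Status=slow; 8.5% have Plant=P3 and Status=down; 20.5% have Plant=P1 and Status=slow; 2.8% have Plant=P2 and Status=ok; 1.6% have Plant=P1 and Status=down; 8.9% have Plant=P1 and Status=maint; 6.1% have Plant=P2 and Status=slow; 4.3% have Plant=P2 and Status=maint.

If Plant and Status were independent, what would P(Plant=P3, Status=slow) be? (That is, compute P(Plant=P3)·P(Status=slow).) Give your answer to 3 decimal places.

P(Plant=P3) = 0.034 + 0.142 + 0.085 + 0.057 = 0.318.
P(Status=slow) = 0.205 + 0.061 + 0.142 = 0.408.
Product: 0.318 × 0.408 = 0.130.

0.130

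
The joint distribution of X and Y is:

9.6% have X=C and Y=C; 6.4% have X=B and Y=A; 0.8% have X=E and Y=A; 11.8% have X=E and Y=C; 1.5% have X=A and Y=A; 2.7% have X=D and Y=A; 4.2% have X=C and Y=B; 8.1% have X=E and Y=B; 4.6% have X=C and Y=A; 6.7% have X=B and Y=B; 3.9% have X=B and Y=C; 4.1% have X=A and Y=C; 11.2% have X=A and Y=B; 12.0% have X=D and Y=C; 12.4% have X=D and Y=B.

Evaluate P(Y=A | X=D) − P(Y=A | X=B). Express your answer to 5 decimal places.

-0.27684

P(X=D) = 0.027 + 0.124 + 0.120 = 0.271; P(Y=A | X=D) = 0.027/0.271 = 0.099631.
P(X=B) = 0.064 + 0.067 + 0.039 = 0.170; P(Y=A | X=B) = 0.064/0.170 = 0.376471.
Difference = -0.27684.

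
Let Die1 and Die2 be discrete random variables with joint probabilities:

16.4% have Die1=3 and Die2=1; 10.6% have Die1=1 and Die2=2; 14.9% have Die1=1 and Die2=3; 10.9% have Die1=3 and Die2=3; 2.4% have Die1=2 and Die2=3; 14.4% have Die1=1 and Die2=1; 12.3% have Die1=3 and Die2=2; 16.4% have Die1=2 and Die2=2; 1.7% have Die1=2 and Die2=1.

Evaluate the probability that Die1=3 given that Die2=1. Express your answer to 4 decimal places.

0.5046

P(Die2=1) = 0.144 + 0.017 + 0.164 = 0.325.
P(Die1=3 | Die2=1) = 0.164/0.325 = 0.5046.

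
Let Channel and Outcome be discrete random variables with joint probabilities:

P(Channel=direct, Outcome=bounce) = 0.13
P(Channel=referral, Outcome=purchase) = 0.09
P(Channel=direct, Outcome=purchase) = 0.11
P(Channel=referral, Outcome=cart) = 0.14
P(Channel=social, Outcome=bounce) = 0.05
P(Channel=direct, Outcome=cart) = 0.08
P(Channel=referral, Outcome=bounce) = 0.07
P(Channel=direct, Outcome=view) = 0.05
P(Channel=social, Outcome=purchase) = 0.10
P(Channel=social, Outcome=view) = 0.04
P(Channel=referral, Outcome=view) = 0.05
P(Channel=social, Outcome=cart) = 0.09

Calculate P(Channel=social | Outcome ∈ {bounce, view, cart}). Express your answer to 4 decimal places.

P(Outcome=bounce) = 0.05 + 0.13 + 0.07 = 0.25.
P(Outcome=view) = 0.04 + 0.05 + 0.05 = 0.14.
P(Outcome=cart) = 0.09 + 0.08 + 0.14 = 0.31.
P(Outcome ∈ {bounce, view, cart}) = 0.25 + 0.14 + 0.31 = 0.70; P(Channel=social, Outcome ∈ {bounce, view, cart}) = 0.05 + 0.04 + 0.09 = 0.18.
P(Channel=social | Outcome ∈ {bounce, view, cart}) = 0.18/0.70 = 0.2571.

0.2571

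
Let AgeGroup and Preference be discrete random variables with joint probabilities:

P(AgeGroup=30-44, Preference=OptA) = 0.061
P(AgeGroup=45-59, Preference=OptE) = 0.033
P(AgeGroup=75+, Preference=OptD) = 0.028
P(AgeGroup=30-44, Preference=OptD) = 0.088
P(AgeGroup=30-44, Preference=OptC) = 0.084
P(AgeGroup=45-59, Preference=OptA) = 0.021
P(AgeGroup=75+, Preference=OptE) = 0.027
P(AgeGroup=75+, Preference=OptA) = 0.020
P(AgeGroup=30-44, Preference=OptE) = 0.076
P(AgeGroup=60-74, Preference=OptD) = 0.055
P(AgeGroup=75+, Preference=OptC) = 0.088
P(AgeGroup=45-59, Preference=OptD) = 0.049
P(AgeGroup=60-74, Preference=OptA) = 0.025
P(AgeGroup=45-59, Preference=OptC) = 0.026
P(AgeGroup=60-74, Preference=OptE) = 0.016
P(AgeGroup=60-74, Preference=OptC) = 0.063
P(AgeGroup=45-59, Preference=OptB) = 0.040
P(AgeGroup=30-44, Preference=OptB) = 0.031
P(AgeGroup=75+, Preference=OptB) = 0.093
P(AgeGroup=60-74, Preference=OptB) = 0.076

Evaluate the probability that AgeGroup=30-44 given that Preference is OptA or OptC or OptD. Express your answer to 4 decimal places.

0.3832

P(Preference=OptA) = 0.061 + 0.021 + 0.025 + 0.020 = 0.127.
P(Preference=OptC) = 0.084 + 0.026 + 0.063 + 0.088 = 0.261.
P(Preference=OptD) = 0.088 + 0.049 + 0.055 + 0.028 = 0.220.
P(Preference ∈ {OptA, OptC, OptD}) = 0.127 + 0.261 + 0.220 = 0.608; P(AgeGroup=30-44, Preference ∈ {OptA, OptC, OptD}) = 0.061 + 0.084 + 0.088 = 0.233.
P(AgeGroup=30-44 | Preference ∈ {OptA, OptC, OptD}) = 0.233/0.608 = 0.3832.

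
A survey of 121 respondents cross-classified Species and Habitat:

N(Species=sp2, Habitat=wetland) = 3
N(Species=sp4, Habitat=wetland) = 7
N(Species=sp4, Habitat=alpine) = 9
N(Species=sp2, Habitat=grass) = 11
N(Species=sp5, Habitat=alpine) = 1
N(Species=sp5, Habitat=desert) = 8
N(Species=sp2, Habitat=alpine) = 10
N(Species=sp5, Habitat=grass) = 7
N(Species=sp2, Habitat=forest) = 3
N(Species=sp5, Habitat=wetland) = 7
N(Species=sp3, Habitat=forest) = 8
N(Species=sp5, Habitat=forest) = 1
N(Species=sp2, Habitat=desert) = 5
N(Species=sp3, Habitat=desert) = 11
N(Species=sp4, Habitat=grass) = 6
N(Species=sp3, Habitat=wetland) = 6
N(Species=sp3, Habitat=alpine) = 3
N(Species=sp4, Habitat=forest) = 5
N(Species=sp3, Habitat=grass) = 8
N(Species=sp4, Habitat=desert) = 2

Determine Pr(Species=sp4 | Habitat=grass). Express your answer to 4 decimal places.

Total with Habitat=grass: 11 + 8 + 6 + 7 = 32.
P(Species=sp4 | Habitat=grass) = 6/32 = 0.1875.

0.1875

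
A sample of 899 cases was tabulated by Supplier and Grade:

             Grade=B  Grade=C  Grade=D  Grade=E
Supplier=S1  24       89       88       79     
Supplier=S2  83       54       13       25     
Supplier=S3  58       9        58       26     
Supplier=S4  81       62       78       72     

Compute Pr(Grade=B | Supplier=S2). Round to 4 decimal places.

0.4743

Total with Supplier=S2: 83 + 54 + 13 + 25 = 175.
P(Grade=B | Supplier=S2) = 83/175 = 0.4743.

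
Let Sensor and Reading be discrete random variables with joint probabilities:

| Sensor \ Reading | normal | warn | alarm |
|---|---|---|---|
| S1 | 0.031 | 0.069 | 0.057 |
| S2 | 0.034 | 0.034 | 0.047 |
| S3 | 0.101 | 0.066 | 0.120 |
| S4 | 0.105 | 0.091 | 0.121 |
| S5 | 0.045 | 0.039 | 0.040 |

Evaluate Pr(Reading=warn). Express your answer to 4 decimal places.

0.2990

P(Reading=warn) = 0.069 + 0.034 + 0.066 + 0.091 + 0.039 = 0.299.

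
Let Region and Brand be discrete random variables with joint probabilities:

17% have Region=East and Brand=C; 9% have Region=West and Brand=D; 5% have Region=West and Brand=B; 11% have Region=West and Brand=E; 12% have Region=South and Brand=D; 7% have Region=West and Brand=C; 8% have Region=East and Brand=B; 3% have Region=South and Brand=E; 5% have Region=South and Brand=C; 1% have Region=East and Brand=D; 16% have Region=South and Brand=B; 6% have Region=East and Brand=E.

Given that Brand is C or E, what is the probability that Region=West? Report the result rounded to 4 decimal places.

0.3673

P(Brand=C) = 0.05 + 0.17 + 0.07 = 0.29.
P(Brand=E) = 0.03 + 0.06 + 0.11 = 0.20.
P(Brand ∈ {C, E}) = 0.29 + 0.20 = 0.49; P(Region=West, Brand ∈ {C, E}) = 0.07 + 0.11 = 0.18.
P(Region=West | Brand ∈ {C, E}) = 0.18/0.49 = 0.3673.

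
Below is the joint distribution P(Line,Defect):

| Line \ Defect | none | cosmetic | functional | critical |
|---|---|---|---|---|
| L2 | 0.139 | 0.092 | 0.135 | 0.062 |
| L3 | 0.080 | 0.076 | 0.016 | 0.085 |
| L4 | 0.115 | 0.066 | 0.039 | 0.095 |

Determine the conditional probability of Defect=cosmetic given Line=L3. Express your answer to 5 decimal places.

P(Line=L3) = 0.080 + 0.076 + 0.016 + 0.085 = 0.257.
P(Defect=cosmetic | Line=L3) = 0.076/0.257 = 0.29572.

0.29572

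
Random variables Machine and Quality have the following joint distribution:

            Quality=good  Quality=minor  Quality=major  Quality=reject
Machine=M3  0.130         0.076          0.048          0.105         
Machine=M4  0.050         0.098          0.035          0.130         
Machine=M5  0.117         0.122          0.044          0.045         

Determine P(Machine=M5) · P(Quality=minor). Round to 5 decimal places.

0.09709

P(Machine=M5) = 0.117 + 0.122 + 0.044 + 0.045 = 0.328.
P(Quality=minor) = 0.076 + 0.098 + 0.122 = 0.296.
Product: 0.328 × 0.296 = 0.09709.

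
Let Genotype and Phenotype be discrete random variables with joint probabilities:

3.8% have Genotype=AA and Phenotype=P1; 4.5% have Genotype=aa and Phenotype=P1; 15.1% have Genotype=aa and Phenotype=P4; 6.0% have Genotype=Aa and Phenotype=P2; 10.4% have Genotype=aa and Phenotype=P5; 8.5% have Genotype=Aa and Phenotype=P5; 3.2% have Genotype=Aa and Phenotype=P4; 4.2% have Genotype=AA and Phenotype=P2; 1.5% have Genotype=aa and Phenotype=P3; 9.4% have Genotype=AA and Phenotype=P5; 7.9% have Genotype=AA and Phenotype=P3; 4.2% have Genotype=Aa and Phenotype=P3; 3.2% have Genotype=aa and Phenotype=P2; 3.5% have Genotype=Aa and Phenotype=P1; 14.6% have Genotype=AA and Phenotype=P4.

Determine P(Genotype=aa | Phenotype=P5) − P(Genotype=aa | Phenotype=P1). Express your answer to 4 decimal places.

-0.0139

P(Phenotype=P5) = 0.094 + 0.085 + 0.104 = 0.283; P(Genotype=aa | Phenotype=P5) = 0.104/0.283 = 0.36749.
P(Phenotype=P1) = 0.038 + 0.035 + 0.045 = 0.118; P(Genotype=aa | Phenotype=P1) = 0.045/0.118 = 0.38136.
Difference = -0.0139.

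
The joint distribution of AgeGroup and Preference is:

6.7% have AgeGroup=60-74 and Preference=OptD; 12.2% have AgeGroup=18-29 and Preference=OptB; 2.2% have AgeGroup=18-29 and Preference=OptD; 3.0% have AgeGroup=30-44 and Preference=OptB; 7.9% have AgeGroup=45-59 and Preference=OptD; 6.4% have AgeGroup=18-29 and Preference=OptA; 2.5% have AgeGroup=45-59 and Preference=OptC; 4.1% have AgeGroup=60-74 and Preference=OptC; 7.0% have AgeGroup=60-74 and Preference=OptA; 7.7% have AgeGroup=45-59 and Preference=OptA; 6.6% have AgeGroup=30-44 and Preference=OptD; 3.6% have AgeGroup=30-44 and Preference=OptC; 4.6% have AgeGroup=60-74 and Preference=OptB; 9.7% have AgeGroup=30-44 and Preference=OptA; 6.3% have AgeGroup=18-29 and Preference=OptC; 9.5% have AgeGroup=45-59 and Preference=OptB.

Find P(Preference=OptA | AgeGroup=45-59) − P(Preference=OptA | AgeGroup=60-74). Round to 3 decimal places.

P(AgeGroup=45-59) = 0.077 + 0.095 + 0.025 + 0.079 = 0.276; P(Preference=OptA | AgeGroup=45-59) = 0.077/0.276 = 0.2790.
P(AgeGroup=60-74) = 0.070 + 0.046 + 0.041 + 0.067 = 0.224; P(Preference=OptA | AgeGroup=60-74) = 0.070/0.224 = 0.3125.
Difference = -0.034.

-0.034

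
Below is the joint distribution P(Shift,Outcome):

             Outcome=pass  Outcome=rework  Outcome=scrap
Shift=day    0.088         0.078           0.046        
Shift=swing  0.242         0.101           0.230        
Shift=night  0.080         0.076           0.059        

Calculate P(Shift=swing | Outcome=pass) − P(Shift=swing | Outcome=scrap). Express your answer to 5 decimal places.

-0.09632

P(Outcome=pass) = 0.088 + 0.242 + 0.080 = 0.410; P(Shift=swing | Outcome=pass) = 0.242/0.410 = 0.590244.
P(Outcome=scrap) = 0.046 + 0.230 + 0.059 = 0.335; P(Shift=swing | Outcome=scrap) = 0.230/0.335 = 0.686567.
Difference = -0.09632.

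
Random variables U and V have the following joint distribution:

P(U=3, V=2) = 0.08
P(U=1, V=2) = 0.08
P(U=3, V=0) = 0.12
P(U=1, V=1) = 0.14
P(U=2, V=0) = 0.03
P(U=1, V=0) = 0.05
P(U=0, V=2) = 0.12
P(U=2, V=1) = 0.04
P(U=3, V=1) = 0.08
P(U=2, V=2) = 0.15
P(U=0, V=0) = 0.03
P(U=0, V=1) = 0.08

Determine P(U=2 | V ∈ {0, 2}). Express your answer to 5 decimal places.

P(V=0) = 0.03 + 0.05 + 0.03 + 0.12 = 0.23.
P(V=2) = 0.12 + 0.08 + 0.15 + 0.08 = 0.43.
P(V ∈ {0, 2}) = 0.23 + 0.43 = 0.66; P(U=2, V ∈ {0, 2}) = 0.03 + 0.15 = 0.18.
P(U=2 | V ∈ {0, 2}) = 0.18/0.66 = 0.27273.

0.27273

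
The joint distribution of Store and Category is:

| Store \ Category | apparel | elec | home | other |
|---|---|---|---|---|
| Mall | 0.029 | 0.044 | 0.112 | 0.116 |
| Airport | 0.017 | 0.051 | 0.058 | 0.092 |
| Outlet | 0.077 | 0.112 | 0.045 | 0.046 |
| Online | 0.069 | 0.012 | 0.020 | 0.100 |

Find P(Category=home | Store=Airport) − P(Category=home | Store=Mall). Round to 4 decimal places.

P(Store=Airport) = 0.017 + 0.051 + 0.058 + 0.092 = 0.218; P(Category=home | Store=Airport) = 0.058/0.218 = 0.26606.
P(Store=Mall) = 0.029 + 0.044 + 0.112 + 0.116 = 0.301; P(Category=home | Store=Mall) = 0.112/0.301 = 0.37209.
Difference = -0.1060.

-0.1060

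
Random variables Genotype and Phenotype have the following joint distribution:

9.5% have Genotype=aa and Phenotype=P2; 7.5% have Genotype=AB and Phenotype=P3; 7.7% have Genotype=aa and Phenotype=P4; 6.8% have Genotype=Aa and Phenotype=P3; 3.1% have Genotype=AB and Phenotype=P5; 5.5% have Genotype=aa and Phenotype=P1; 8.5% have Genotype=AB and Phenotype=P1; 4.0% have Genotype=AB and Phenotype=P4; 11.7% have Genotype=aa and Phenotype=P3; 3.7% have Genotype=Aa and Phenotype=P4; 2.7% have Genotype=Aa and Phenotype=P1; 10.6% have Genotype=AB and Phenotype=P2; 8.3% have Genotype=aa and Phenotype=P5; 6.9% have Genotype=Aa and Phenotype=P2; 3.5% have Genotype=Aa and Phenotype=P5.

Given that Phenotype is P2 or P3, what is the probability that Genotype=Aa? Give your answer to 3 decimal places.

0.258

P(Phenotype=P2) = 0.069 + 0.095 + 0.106 = 0.270.
P(Phenotype=P3) = 0.068 + 0.117 + 0.075 = 0.260.
P(Phenotype ∈ {P2, P3}) = 0.270 + 0.260 = 0.530; P(Genotype=Aa, Phenotype ∈ {P2, P3}) = 0.069 + 0.068 = 0.137.
P(Genotype=Aa | Phenotype ∈ {P2, P3}) = 0.137/0.530 = 0.258.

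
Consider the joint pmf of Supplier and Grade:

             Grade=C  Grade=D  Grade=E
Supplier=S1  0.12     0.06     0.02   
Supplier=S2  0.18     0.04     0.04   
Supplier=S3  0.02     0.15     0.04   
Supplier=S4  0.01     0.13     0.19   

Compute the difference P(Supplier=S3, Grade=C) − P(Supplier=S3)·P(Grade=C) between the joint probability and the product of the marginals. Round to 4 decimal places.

P(Supplier=S3) = 0.02 + 0.15 + 0.04 = 0.21.
P(Grade=C) = 0.12 + 0.18 + 0.02 + 0.01 = 0.33.
P(Supplier=S3, Grade=C) − P(Supplier=S3)P(Grade=C) = 0.02 − 0.21×0.33 = -0.0493.

-0.0493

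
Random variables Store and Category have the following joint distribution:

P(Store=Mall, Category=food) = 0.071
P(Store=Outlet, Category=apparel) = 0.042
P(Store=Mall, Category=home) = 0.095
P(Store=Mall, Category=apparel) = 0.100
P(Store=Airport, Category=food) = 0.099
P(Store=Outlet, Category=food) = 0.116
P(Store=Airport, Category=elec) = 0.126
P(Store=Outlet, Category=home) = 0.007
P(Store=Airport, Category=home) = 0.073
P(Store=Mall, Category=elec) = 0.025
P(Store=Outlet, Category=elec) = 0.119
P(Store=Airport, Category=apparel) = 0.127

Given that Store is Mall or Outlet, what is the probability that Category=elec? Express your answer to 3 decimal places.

P(Store=Mall) = 0.071 + 0.100 + 0.025 + 0.095 = 0.291.
P(Store=Outlet) = 0.116 + 0.042 + 0.119 + 0.007 = 0.284.
P(Store ∈ {Mall, Outlet}) = 0.291 + 0.284 = 0.575; P(Category=elec, Store ∈ {Mall, Outlet}) = 0.025 + 0.119 = 0.144.
P(Category=elec | Store ∈ {Mall, Outlet}) = 0.144/0.575 = 0.250.

0.250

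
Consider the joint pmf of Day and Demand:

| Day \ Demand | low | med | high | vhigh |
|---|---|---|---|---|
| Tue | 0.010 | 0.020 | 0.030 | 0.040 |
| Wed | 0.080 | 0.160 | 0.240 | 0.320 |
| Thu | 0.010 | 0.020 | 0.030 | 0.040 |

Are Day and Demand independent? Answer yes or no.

yes

Every cell satisfies P(Day,Demand) = P(Day)·P(Demand). For instance P(Day=Thu) = 0.100, P(Demand=low) = 0.100, and 0.100×0.100 = 0.010 matches the joint entry. So Day and Demand are independent.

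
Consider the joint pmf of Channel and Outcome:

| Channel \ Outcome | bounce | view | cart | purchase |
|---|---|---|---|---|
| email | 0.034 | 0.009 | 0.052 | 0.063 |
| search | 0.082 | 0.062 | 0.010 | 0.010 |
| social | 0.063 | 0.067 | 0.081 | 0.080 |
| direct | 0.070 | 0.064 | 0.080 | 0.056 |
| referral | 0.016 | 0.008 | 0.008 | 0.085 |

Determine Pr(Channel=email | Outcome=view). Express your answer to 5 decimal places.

P(Outcome=view) = 0.009 + 0.062 + 0.067 + 0.064 + 0.008 = 0.210.
P(Channel=email | Outcome=view) = 0.009/0.210 = 0.04286.

0.04286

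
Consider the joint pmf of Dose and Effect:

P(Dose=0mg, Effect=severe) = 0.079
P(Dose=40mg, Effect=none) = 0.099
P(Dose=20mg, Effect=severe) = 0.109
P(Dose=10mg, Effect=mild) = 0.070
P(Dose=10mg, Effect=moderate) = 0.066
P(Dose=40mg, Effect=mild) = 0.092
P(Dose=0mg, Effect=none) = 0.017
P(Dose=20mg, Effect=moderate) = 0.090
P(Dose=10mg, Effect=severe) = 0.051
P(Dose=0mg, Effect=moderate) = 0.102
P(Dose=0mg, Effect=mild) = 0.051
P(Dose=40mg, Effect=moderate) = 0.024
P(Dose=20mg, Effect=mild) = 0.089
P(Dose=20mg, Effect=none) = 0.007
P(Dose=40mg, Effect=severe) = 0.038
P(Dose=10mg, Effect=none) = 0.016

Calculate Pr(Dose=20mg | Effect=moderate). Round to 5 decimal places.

0.31915

P(Effect=moderate) = 0.102 + 0.066 + 0.090 + 0.024 = 0.282.
P(Dose=20mg | Effect=moderate) = 0.090/0.282 = 0.31915.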